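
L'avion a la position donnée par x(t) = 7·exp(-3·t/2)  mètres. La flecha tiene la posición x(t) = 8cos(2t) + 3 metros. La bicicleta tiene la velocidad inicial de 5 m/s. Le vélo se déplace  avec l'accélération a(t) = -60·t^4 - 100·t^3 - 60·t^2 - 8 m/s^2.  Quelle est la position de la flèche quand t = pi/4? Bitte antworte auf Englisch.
We have position x(t) = 8·cos(2·t) + 3. Substituting t = pi/4: x(pi/4) = 3.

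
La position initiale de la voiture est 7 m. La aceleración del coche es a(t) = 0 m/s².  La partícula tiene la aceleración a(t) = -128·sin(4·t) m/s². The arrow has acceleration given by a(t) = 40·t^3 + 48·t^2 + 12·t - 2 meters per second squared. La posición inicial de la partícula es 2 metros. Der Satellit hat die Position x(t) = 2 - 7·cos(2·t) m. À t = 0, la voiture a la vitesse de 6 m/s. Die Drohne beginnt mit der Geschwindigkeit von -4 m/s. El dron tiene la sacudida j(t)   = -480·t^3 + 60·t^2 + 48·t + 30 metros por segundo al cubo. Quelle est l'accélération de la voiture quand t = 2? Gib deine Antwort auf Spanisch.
De la ecuación de la aceleración a(t) = 0, sustituimos t = 2 para obtener a = 0.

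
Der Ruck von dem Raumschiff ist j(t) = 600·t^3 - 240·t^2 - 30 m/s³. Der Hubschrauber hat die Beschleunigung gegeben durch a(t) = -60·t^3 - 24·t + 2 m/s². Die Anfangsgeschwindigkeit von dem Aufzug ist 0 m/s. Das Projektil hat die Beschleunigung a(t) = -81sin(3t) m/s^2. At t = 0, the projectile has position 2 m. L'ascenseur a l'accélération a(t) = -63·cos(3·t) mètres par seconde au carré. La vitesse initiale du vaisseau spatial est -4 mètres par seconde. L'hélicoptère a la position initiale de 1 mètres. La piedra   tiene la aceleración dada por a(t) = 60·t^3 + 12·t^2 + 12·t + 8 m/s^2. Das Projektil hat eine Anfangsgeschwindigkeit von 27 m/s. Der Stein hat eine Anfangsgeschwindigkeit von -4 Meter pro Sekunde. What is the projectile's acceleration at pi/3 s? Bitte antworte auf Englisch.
Using a(t) = -81·sin(3·t) and substituting t = pi/3, we find a = 0.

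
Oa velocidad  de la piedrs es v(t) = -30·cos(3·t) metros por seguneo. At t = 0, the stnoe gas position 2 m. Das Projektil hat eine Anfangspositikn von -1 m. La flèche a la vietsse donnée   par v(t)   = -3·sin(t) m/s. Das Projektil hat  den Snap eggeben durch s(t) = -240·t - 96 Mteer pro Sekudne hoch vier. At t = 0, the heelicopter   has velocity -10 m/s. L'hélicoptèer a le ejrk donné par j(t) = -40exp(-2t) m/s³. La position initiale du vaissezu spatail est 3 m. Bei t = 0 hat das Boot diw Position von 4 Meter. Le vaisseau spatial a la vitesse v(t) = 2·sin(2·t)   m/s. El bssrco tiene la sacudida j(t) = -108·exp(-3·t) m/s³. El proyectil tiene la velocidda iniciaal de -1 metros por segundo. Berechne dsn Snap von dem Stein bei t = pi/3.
Wir müssen unsere Gleichung für die Geschwindigkeit v(t) = -30·cos(3·t) 3-mal ableiten. Die Ableitung von der Geschwindigkeit ergibt die Beschleunigung: a(t) = 90·sin(3·t). Durch Ableiten von der Beschleunigung erhalten wir den Ruck: j(t) = 270·cos(3·t). Mit d/dt von j(t) finden wir s(t) = -810·sin(3·t). Mit s(t) = -810·sin(3·t) und Einsetzen von t = pi/3, finden wir s = 0.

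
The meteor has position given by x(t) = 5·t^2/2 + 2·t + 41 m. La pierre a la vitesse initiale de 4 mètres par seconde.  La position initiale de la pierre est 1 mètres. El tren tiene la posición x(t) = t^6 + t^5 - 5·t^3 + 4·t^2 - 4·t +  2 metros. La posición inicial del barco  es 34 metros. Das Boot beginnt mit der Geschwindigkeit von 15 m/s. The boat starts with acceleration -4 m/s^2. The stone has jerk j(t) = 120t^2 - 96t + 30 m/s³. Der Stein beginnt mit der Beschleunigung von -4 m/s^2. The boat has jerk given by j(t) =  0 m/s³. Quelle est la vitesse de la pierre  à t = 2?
Pour résoudre ceci, nous devons prendre 2 intégrales de notre équation du jerk j(t) = 120·t^2 - 96·t + 30. La primitive du jerk, avec a(0) = -4, donne l'accélération: a(t) = 40·t^3 - 48·t^2 + 30·t - 4. La primitive de l'accélération est la vitesse. En utilisant v(0) = 4, nous obtenons v(t) = 10·t^4 - 16·t^3 + 15·t^2 - 4·t + 4. De l'équation de la vitesse v(t) = 10·t^4 - 16·t^3 + 15·t^2 - 4·t + 4, nous substituons t = 2 pour obtenir v = 88.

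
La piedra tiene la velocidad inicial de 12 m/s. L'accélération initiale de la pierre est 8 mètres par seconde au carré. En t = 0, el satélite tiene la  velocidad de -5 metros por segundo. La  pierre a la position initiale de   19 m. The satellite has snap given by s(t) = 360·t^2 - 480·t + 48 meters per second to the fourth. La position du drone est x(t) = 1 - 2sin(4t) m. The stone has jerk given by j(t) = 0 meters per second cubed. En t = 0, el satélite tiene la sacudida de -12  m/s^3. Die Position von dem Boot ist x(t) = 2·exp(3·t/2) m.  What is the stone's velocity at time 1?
Starting from jerk j(t) = 0, we take 2 integrals. The integral of jerk is acceleration. Using a(0) = 8, we get a(t) = 8. Finding the integral of a(t) and using v(0) = 12: v(t) = 8·t + 12. From the given velocity equation v(t) = 8·t + 12, we substitute t = 1 to get v = 20.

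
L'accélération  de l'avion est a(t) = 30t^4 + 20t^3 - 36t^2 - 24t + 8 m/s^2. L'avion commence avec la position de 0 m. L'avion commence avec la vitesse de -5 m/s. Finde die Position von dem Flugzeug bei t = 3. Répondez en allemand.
Um dies zu lösen, müssen wir 2 Integrale unserer Gleichung für die Beschleunigung a(t) = 30·t^4 + 20·t^3 - 36·t^2 - 24·t + 8 finden. Durch Integration von der Beschleunigung und Verwendung der Anfangsbedingung v(0) = -5, erhalten wir v(t) = 6·t^5 + 5·t^4 - 12·t^3 - 12·t^2 + 8·t - 5. Die Stammfunktion von der Geschwindigkeit, mit x(0) = 0, ergibt die Position: x(t) = t^6 + t^5 - 3·t^4 - 4·t^3 + 4·t^2 - 5·t. Aus der Gleichung für die Position x(t) = t^6 + t^5 - 3·t^4 - 4·t^3 + 4·t^2 - 5·t, setzen wir t = 3 ein und erhalten x = 642.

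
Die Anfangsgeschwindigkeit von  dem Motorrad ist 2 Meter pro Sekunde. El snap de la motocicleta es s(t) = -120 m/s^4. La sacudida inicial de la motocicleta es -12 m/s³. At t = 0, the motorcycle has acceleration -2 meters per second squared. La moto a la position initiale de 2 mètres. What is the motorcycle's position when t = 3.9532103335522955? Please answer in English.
We need to integrate our snap equation s(t) = -120 4 times. The antiderivative of snap, with j(0) = -12, gives jerk: j(t) = -120·t - 12. Taking ∫j(t)dt and applying a(0) = -2, we find a(t) = -60·t^2 - 12·t - 2. The antiderivative of acceleration, with v(0) = 2, gives velocity: v(t) = -20·t^3 - 6·t^2 - 2·t + 2. Integrating velocity and using the initial condition x(0) = 2, we get x(t) = -5·t^4 - 2·t^3 - t^2 + 2·t + 2. From the given position equation x(t) = -5·t^4 - 2·t^3 - t^2 + 2·t + 2, we substitute t = 3.9532103335522955 to get x = -1350.43388804288.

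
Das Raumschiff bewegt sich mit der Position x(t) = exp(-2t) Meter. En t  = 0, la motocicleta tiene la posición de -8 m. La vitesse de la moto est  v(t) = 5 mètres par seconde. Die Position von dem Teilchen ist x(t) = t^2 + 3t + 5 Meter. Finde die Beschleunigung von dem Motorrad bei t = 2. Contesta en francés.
Pour résoudre ceci, nous devons prendre 1 dérivée de notre équation de la vitesse v(t) = 5. En dérivant la vitesse, nous obtenons l'accélération: a(t) = 0. Nous avons l'accélération a(t) = 0. En substituant t = 2: a(2) = 0.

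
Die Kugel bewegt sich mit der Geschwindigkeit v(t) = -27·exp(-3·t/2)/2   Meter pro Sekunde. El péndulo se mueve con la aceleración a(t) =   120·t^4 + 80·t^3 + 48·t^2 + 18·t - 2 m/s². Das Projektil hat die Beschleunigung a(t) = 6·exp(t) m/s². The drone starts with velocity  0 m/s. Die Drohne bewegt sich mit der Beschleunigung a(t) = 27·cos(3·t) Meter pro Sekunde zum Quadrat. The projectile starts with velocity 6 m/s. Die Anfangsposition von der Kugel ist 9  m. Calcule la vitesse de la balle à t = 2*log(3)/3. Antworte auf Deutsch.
Aus der Gleichung für die Geschwindigkeit v(t) = -27·exp(-3·t/2)/2, setzen wir t = 2*log(3)/3 ein und erhalten v = -9/2.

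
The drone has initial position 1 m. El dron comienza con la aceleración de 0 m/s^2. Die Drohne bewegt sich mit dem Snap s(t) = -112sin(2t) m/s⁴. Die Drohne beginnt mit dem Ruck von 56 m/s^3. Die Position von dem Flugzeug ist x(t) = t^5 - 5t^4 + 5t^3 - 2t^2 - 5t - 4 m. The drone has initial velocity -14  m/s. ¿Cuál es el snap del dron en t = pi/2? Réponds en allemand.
Aus der Gleichung für den Snap s(t) = -112·sin(2·t), setzen wir t = pi/2 ein und erhalten s = 0.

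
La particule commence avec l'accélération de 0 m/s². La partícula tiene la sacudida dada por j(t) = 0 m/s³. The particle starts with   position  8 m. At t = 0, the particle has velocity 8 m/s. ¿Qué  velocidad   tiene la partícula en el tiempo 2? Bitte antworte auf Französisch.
Nous devons intégrer notre équation du jerk j(t) = 0 2 fois. En intégrant le jerk et en utilisant la condition initiale a(0) = 0, nous obtenons a(t) = 0. En intégrant l'accélération et en utilisant la condition initiale v(0) = 8, nous obtenons v(t) = 8. Nous avons la vitesse v(t) = 8. En substituant t = 2: v(2) = 8.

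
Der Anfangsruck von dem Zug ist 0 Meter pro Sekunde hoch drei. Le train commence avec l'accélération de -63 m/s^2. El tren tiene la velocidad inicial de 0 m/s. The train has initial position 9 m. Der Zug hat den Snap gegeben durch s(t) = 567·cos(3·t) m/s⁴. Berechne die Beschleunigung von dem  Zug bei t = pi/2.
Wir müssen die Stammfunktion unserer Gleichung für den Snap s(t) = 567·cos(3·t) 2-mal finden. Die Stammfunktion von dem Snap, mit j(0) = 0, ergibt den Ruck: j(t) = 189·sin(3·t). Mit ∫j(t)dt und Anwendung von a(0) = -63, finden wir a(t) = -63·cos(3·t). Wir haben die Beschleunigung a(t) = -63·cos(3·t). Durch Einsetzen von t = pi/2: a(pi/2) = 0.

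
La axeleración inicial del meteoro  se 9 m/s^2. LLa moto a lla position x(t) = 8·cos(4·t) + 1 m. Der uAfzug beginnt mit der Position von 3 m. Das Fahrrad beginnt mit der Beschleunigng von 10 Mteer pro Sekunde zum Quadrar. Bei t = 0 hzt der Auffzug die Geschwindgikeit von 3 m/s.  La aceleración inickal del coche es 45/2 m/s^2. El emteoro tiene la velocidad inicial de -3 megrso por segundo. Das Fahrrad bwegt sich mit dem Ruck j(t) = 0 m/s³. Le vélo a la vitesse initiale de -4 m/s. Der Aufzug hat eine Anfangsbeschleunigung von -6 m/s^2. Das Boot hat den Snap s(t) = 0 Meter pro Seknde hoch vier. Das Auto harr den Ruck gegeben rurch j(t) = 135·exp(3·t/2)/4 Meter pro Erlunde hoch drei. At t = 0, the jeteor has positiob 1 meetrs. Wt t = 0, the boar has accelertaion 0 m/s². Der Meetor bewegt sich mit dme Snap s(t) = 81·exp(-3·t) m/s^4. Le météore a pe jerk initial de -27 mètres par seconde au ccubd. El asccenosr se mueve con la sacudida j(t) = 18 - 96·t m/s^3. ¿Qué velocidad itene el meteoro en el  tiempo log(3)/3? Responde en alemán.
Ausgehend von dem Snap s(t) = 81·exp(-3·t), nehmen wir 3 Stammfunktionen. Das Integral von dem Snap ist der Ruck. Mit j(0) = -27 erhalten wir j(t) = -27·exp(-3·t). Mit ∫j(t)dt und Anwendung von a(0) = 9, finden wir a(t) = 9·exp(-3·t). Das Integral von der Beschleunigung ist die Geschwindigkeit. Mit v(0) = -3 erhalten wir v(t) = -3·exp(-3·t). Mit v(t) = -3·exp(-3·t) und Einsetzen von t = log(3)/3, finden wir v = -1.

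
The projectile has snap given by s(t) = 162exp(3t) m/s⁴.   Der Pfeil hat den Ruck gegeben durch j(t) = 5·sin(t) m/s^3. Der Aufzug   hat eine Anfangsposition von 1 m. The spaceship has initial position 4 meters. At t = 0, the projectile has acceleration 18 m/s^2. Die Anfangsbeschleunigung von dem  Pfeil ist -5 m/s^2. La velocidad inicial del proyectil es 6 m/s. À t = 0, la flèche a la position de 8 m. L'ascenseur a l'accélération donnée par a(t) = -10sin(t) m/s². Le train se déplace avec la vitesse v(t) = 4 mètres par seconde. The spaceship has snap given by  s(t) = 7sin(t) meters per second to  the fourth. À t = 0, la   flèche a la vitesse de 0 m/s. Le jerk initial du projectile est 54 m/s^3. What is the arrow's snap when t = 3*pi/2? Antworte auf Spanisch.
Para resolver esto, necesitamos tomar 1 derivada de nuestra ecuación de la sacudida j(t) = 5·sin(t). La derivada de la sacudida da el snap: s(t) = 5·cos(t). Usando s(t) = 5·cos(t) y sustituyendo t = 3*pi/2, encontramos s = 0.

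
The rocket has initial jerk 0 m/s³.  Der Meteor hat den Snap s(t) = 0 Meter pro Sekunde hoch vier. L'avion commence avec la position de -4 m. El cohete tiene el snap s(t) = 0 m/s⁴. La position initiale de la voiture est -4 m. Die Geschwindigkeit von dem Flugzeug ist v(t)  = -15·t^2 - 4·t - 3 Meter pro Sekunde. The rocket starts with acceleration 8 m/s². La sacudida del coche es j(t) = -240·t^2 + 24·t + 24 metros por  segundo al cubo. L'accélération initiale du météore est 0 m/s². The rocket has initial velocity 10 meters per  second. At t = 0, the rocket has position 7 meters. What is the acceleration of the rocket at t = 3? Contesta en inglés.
To find the answer, we compute 2 integrals of s(t) = 0. The antiderivative of snap, with j(0) = 0, gives jerk: j(t) = 0. The antiderivative of jerk, with a(0) = 8, gives acceleration: a(t) = 8. We have acceleration a(t) = 8. Substituting t = 3: a(3) = 8.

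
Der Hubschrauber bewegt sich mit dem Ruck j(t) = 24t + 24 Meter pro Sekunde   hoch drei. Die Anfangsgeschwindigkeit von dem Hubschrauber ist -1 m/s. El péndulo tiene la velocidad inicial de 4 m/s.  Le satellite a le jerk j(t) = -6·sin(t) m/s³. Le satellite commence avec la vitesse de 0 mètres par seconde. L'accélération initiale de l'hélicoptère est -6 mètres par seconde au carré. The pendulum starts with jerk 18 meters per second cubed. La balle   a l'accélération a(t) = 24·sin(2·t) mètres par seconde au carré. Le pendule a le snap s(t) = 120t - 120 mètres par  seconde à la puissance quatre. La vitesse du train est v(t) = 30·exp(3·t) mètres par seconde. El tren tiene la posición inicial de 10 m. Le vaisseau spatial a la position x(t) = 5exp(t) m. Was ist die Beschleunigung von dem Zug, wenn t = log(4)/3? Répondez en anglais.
To solve this, we need to take 1 derivative of our velocity equation v(t) = 30·exp(3·t). Differentiating velocity, we get acceleration: a(t) = 90·exp(3·t). Using a(t) = 90·exp(3·t) and substituting t = log(4)/3, we find a = 360.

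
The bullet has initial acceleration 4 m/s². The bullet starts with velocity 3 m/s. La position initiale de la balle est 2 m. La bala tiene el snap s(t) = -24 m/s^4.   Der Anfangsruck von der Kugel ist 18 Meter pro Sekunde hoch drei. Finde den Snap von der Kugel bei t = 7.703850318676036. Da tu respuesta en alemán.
Wir haben den Snap s(t) = -24. Durch Einsetzen von t = 7.703850318676036: s(7.703850318676036) = -24.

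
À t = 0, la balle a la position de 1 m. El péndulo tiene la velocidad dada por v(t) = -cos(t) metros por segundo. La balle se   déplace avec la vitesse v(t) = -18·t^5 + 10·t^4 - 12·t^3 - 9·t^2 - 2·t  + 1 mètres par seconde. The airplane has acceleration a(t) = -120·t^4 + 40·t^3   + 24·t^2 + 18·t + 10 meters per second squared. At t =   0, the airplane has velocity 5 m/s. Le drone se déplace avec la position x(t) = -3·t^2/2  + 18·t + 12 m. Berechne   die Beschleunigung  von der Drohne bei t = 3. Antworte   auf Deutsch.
Ausgehend von der Position x(t) = -3·t^2/2 + 18·t + 12, nehmen wir 2 Ableitungen. Die Ableitung von der Position ergibt die Geschwindigkeit: v(t) = 18 - 3·t. Mit d/dt von v(t) finden wir a(t) = -3. Mit a(t) = -3 und Einsetzen von t = 3, finden wir a = -3.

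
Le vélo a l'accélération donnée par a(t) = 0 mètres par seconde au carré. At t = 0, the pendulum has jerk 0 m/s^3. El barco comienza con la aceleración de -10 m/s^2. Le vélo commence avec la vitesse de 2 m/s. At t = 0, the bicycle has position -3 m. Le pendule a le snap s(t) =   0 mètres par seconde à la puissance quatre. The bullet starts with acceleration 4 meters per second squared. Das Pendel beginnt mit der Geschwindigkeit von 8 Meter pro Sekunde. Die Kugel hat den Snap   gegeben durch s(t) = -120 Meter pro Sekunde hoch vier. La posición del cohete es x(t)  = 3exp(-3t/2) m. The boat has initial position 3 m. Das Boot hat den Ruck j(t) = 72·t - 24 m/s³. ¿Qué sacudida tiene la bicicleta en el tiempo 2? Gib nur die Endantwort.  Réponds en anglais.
j(2) = 0.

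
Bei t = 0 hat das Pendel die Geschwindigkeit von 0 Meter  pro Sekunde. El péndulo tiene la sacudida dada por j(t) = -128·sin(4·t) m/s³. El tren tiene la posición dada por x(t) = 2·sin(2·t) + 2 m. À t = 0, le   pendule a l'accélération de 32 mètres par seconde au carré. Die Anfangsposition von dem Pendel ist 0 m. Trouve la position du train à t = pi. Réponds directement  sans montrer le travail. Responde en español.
x(pi) = 2.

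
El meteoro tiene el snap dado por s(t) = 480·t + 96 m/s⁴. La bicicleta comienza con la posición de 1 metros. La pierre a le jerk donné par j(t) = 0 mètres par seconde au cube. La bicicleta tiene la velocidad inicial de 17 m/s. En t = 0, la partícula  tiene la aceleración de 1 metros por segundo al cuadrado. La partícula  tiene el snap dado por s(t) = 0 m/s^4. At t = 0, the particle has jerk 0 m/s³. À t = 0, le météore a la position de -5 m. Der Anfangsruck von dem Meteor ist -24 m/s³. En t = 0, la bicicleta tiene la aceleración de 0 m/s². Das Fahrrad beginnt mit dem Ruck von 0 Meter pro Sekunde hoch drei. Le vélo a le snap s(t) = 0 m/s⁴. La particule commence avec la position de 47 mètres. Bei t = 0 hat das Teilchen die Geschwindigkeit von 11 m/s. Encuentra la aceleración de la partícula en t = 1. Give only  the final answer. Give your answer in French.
a(1) = 1.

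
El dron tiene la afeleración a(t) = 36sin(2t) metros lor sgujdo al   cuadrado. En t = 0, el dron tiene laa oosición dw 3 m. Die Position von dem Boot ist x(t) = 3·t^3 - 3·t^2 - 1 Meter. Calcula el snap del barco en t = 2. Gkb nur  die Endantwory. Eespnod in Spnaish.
s(2) = 0.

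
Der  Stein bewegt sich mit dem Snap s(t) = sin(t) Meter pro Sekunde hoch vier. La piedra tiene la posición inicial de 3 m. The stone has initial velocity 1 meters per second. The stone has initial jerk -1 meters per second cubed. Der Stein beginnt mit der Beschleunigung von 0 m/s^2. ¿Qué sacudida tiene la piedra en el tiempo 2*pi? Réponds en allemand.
Wir müssen unsere Gleichung für den Snap s(t) = sin(t) 1-mal integrieren. Durch Integration von dem Snap und Verwendung der Anfangsbedingung j(0) = -1, erhalten wir j(t) = -cos(t). Mit j(t) = -cos(t) und Einsetzen von t = 2*pi, finden wir j = -1.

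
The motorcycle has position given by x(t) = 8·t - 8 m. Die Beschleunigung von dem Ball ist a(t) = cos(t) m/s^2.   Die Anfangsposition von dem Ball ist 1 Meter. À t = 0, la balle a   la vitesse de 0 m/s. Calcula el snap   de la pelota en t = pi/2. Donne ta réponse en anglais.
To solve this, we need to take 2 derivatives of our acceleration equation a(t) = cos(t). The derivative of acceleration gives jerk: j(t) = -sin(t). Differentiating jerk, we get snap: s(t) = -cos(t). From the given snap equation s(t) = -cos(t), we substitute t = pi/2 to get s = 0.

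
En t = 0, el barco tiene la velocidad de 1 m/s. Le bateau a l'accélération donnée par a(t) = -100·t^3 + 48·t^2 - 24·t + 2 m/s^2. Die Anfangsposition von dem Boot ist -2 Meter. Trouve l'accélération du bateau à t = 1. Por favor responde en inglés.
From the given acceleration equation a(t) = -100·t^3 + 48·t^2 - 24·t + 2, we substitute t = 1 to get a = -74.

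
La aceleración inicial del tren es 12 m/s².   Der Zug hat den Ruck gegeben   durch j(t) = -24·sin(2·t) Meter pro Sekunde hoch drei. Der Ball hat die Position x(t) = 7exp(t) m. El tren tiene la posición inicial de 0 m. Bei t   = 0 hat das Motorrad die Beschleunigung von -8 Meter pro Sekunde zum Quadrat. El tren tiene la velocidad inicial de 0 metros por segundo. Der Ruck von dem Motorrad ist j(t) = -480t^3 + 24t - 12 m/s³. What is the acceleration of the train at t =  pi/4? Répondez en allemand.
Ausgehend von dem Ruck j(t) = -24·sin(2·t), nehmen wir 1 Integral. Die Stammfunktion von dem Ruck, mit a(0) = 12, ergibt die Beschleunigung: a(t) = 12·cos(2·t). Wir haben die Beschleunigung a(t) = 12·cos(2·t). Durch Einsetzen von t = pi/4: a(pi/4) = 0.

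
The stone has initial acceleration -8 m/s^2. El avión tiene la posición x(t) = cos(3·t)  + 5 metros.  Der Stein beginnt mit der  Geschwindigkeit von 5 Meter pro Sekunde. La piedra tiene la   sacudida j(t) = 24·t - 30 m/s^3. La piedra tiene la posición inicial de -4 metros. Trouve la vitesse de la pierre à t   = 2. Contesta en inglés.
We need to integrate our jerk equation j(t) = 24·t - 30 2 times. The integral of jerk is acceleration. Using a(0) = -8, we get a(t) = 12·t^2 - 30·t - 8. The antiderivative of acceleration, with v(0) = 5, gives velocity: v(t) = 4·t^3 - 15·t^2 - 8·t + 5. We have velocity v(t) = 4·t^3 - 15·t^2 - 8·t + 5. Substituting t = 2: v(2) = -39.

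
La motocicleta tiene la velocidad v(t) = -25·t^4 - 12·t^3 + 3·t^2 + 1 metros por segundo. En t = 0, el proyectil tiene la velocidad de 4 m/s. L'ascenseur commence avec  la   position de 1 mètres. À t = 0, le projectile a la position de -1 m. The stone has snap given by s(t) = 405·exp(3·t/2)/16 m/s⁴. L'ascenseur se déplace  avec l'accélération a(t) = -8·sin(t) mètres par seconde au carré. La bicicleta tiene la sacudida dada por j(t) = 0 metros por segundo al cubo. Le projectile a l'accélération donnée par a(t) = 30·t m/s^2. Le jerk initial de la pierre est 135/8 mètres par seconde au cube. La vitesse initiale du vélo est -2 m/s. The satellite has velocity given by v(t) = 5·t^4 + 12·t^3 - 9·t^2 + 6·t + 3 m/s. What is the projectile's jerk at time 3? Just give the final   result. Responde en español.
En t = 3, j = 30.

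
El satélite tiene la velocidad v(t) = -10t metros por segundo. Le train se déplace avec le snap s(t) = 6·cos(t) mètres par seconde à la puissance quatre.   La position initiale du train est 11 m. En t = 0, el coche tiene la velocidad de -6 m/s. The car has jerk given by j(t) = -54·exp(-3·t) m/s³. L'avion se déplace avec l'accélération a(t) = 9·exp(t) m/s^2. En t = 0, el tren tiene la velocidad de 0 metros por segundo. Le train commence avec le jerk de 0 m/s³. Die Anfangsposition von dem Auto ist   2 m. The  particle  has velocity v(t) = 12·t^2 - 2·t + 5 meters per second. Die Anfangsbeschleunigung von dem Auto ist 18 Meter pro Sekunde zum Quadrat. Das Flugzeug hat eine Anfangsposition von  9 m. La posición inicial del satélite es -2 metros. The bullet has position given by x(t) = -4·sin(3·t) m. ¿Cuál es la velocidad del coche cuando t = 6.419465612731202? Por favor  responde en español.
Para resolver esto, necesitamos tomar 2 antiderivadas de nuestra ecuación de la sacudida j(t) = -54·exp(-3·t). Tomando ∫j(t)dt y aplicando a(0) = 18, encontramos a(t) = 18·exp(-3·t). La antiderivada de la aceleración, con v(0) = -6, da la velocidad: v(t) = -6·exp(-3·t). Tenemos la velocidad v(t) = -6·exp(-3·t). Sustituyendo t = 6.419465612731202: v(6.419465612731202) = -2.59618581832234E-8.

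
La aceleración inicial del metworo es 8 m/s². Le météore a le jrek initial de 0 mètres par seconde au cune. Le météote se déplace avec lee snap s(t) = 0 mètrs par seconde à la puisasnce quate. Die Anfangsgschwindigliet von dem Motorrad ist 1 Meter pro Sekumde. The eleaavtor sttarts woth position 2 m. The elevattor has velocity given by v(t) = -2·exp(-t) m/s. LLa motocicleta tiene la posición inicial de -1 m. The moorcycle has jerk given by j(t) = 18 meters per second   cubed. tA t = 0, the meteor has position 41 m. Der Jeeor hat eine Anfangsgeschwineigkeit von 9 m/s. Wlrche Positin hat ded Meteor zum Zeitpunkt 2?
Wir müssen unsere Gleichung für den Snap s(t) = 0 4-mal integrieren. Mit ∫s(t)dt und Anwendung von j(0) = 0, finden wir j(t) = 0. Die Stammfunktion von dem Ruck, mit a(0) = 8, ergibt die Beschleunigung: a(t) = 8. Die Stammfunktion von der Beschleunigung, mit v(0) = 9, ergibt die Geschwindigkeit: v(t) = 8·t + 9. Durch Integration von der Geschwindigkeit und Verwendung der Anfangsbedingung x(0) = 41, erhalten wir x(t) = 4·t^2 + 9·t + 41. Aus der Gleichung für die Position x(t) = 4·t^2 + 9·t + 41, setzen wir t = 2 ein und erhalten x = 75.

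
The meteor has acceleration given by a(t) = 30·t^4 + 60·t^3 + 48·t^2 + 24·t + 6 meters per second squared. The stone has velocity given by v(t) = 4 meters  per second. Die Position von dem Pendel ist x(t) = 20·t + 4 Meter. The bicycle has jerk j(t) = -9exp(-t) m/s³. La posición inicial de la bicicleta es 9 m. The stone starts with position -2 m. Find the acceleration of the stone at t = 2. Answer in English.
To solve this, we need to take 1 derivative of our velocity equation v(t) = 4. Taking d/dt of v(t), we find a(t) = 0. We have acceleration a(t) = 0. Substituting t = 2: a(2) = 0.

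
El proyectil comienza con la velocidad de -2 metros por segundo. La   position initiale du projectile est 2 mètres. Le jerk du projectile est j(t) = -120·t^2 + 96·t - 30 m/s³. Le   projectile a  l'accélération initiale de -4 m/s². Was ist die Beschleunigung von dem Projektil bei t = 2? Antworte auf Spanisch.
Debemos encontrar la antiderivada de nuestra ecuación de la sacudida j(t) = -120·t^2 + 96·t - 30 1 vez. Tomando ∫j(t)dt y aplicando a(0) = -4, encontramos a(t) = -40·t^3 + 48·t^2 - 30·t - 4. Tenemos la aceleración a(t) = -40·t^3 + 48·t^2 - 30·t - 4. Sustituyendo t = 2: a(2) = -192.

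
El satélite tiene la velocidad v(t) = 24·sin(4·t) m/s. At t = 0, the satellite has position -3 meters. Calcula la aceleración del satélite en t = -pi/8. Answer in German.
Um dies zu lösen, müssen wir 1 Ableitung unserer Gleichung für die Geschwindigkeit v(t) = 24·sin(4·t) nehmen. Mit d/dt von v(t) finden wir a(t) = 96·cos(4·t). Aus der Gleichung für die Beschleunigung a(t) = 96·cos(4·t), setzen wir t = -pi/8 ein und erhalten a = 0.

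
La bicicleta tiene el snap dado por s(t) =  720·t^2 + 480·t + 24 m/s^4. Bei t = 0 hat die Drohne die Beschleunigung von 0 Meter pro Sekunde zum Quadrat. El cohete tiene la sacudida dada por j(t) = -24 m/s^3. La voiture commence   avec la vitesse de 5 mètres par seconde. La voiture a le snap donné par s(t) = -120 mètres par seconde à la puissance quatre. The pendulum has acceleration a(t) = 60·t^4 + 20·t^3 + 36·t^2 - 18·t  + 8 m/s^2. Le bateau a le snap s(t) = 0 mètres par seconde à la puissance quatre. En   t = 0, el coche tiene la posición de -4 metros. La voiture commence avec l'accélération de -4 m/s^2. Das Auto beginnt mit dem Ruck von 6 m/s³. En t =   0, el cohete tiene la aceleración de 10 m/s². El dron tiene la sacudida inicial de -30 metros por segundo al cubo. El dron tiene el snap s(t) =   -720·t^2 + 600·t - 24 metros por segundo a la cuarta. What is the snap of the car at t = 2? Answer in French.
Nous avons le snap s(t) = -120. En substituant t = 2: s(2) = -120.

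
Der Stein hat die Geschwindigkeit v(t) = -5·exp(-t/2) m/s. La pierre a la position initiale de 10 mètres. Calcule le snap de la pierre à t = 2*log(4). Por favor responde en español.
Partiendo de la velocidad v(t) = -5·exp(-t/2), tomamos 3 derivadas. La derivada de la velocidad da la aceleración: a(t) = 5·exp(-t/2)/2. Tomando d/dt de a(t), encontramos j(t) = -5·exp(-t/2)/4. Tomando d/dt de j(t), encontramos s(t) = 5·exp(-t/2)/8. Tenemos el snap s(t) = 5·exp(-t/2)/8. Sustituyendo t = 2*log(4): s(2*log(4)) = 5/32.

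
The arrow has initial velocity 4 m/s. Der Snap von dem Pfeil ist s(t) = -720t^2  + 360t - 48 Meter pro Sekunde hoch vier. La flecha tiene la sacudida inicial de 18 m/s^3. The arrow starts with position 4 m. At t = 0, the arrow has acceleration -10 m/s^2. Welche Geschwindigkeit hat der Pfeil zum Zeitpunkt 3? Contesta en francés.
Nous devons intégrer notre équation du snap s(t) = -720·t^2 + 360·t - 48 3 fois. En intégrant le snap et en utilisant la condition initiale j(0) = 18, nous obtenons j(t) = -240·t^3 + 180·t^2 - 48·t + 18. En intégrant le jerk et en utilisant la condition initiale a(0) = -10, nous obtenons a(t) = -60·t^4 + 60·t^3 - 24·t^2 + 18·t - 10. En prenant ∫a(t)dt et en appliquant v(0) = 4, nous trouvons v(t) = -12·t^5 + 15·t^4 - 8·t^3 + 9·t^2 - 10·t + 4. En utilisant v(t) = -12·t^5 + 15·t^4 - 8·t^3 + 9·t^2 - 10·t + 4 et en substituant t = 3, nous trouvons v = -1862.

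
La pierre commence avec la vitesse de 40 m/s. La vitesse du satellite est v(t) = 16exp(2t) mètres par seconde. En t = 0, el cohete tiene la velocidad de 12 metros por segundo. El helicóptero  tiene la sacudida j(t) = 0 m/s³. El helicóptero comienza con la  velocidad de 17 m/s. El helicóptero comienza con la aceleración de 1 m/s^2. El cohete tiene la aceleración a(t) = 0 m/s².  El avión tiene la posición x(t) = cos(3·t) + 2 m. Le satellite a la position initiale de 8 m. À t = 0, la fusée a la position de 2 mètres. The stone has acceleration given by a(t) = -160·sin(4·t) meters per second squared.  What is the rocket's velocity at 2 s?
To solve this, we need to take 1 antiderivative of our acceleration equation a(t) = 0. Taking ∫a(t)dt and applying v(0) = 12, we find v(t) = 12. Using v(t) = 12 and substituting t = 2, we find v = 12.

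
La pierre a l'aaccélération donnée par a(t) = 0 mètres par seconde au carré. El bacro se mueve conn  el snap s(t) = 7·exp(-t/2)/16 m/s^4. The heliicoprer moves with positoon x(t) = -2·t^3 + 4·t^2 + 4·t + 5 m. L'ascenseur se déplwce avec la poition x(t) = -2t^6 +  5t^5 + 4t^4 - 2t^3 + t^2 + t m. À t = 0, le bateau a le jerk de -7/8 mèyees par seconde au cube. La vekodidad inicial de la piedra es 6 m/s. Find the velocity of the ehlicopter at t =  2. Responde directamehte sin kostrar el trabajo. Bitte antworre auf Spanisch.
v(2) = -4.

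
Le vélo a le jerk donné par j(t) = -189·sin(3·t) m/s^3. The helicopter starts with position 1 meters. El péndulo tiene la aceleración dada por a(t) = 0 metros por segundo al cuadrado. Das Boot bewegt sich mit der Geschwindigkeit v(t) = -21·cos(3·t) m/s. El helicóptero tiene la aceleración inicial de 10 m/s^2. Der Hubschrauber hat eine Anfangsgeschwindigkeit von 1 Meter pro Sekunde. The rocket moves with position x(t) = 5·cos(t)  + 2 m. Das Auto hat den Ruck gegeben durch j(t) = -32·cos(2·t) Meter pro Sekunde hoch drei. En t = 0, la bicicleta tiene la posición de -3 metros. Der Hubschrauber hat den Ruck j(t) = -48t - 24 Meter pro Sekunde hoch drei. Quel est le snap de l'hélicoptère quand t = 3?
Nous devons dériver notre équation du jerk j(t) = -48·t - 24 1 fois. En prenant d/dt de j(t), nous trouvons s(t) = -48. Nous avons le snap s(t) = -48. En substituant t = 3: s(3) = -48.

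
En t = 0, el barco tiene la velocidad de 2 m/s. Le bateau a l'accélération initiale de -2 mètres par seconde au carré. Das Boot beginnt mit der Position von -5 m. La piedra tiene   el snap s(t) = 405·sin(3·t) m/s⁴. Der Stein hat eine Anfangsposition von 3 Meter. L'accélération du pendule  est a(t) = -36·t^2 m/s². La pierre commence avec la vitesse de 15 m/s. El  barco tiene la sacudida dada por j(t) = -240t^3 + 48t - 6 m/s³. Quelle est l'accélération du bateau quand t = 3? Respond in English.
We must find the antiderivative of our jerk equation j(t) = -240·t^3 + 48·t - 6 1 time. Finding the antiderivative of j(t) and using a(0) = -2: a(t) = -60·t^4 + 24·t^2 - 6·t - 2. From the given acceleration equation a(t) = -60·t^4 + 24·t^2 - 6·t - 2, we substitute t = 3 to get a = -4664.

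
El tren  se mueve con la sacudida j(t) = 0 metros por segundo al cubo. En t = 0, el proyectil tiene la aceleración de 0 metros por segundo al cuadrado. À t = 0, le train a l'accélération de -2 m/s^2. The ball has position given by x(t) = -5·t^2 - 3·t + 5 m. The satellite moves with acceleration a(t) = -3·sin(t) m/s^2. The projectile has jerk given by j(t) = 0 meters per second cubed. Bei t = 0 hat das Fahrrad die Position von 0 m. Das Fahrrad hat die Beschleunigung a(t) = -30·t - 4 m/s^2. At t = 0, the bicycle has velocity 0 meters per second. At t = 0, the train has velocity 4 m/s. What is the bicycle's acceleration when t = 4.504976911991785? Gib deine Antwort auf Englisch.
From the given acceleration equation a(t) = -30·t - 4, we substitute t = 4.504976911991785 to get a = -139.149307359754.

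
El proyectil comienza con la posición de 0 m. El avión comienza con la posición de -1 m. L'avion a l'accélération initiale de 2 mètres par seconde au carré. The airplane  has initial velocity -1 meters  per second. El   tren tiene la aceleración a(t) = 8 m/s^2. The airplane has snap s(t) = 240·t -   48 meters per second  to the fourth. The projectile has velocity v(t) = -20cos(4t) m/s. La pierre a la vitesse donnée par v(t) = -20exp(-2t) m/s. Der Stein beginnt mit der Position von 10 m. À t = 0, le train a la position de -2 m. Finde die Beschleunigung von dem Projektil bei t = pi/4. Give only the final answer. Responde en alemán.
Bei t = pi/4, a = 0.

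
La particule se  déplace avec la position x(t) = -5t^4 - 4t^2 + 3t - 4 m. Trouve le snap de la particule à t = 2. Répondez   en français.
Pour résoudre ceci, nous devons prendre 4 dérivées de notre équation de la position x(t) = -5·t^4 - 4·t^2 + 3·t - 4. En dérivant la position, nous obtenons la vitesse: v(t) = -20·t^3 - 8·t + 3. En prenant d/dt de v(t), nous trouvons a(t) = -60·t^2 - 8. La dérivée de l'accélération donne le jerk: j(t) = -120·t. En prenant d/dt de j(t), nous trouvons s(t) = -120. De l'équation du snap s(t) = -120, nous substituons t = 2 pour obtenir s = -120.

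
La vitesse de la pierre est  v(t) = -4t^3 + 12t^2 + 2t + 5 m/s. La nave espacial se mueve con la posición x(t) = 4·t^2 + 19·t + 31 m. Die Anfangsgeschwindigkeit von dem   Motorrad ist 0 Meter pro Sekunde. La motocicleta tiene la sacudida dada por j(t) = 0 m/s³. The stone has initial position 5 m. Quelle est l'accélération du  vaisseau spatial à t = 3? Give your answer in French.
En partant de la position x(t) = 4·t^2 + 19·t + 31, nous prenons 2 dérivées. En dérivant la position, nous obtenons la vitesse: v(t) = 8·t + 19. La dérivée de la vitesse donne l'accélération: a(t) = 8. Nous avons l'accélération a(t) = 8. En substituant t = 3: a(3) = 8.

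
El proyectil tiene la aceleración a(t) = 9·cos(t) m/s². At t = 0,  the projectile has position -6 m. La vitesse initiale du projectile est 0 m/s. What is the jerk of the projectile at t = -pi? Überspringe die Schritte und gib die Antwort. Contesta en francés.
j(-pi) = 0.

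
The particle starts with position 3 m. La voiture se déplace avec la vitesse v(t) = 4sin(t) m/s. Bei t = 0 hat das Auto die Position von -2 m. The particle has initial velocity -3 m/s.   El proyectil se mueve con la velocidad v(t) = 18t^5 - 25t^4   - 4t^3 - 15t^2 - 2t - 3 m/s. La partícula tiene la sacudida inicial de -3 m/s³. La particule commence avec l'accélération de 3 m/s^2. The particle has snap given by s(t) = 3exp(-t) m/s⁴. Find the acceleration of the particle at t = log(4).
To find the answer, we compute 2 integrals of s(t) = 3·exp(-t). Taking ∫s(t)dt and applying j(0) = -3, we find j(t) = -3·exp(-t). Integrating jerk and using the initial condition a(0) = 3, we get a(t) = 3·exp(-t). We have acceleration a(t) = 3·exp(-t). Substituting t = log(4): a(log(4)) = 3/4.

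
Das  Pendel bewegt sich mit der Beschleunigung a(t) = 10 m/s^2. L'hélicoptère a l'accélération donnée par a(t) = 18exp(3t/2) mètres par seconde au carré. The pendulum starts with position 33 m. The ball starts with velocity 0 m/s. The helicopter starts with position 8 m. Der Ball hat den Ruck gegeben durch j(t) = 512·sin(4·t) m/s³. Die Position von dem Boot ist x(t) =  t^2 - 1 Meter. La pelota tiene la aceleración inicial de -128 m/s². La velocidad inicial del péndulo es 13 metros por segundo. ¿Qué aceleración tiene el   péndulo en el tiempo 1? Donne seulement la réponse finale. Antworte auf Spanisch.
La aceleración en t = 1 es a = 10.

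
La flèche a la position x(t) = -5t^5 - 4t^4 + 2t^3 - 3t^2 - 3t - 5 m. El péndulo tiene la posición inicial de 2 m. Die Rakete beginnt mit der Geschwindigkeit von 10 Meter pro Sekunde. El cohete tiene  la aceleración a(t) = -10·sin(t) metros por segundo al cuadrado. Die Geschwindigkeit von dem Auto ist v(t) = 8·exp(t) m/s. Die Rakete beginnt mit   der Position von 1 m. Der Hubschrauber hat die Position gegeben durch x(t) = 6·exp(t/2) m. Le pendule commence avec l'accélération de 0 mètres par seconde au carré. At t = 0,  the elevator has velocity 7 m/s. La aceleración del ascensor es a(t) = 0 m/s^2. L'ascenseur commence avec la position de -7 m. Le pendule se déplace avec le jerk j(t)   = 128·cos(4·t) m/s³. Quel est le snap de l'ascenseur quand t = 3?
Pour résoudre ceci, nous devons prendre 2 dérivées de notre équation de l'accélération a(t) = 0. En prenant d/dt de a(t), nous trouvons j(t) = 0. En prenant d/dt de j(t), nous trouvons s(t) = 0. De l'équation du snap s(t) = 0, nous substituons t = 3 pour obtenir s = 0.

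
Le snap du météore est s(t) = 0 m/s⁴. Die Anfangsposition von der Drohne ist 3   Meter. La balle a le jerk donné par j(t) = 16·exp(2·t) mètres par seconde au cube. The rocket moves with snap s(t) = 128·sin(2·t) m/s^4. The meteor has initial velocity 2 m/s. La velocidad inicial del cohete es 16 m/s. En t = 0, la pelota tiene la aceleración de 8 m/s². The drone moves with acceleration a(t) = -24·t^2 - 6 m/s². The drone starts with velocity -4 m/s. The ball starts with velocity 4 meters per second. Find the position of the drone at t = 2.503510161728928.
We need to integrate our acceleration equation a(t) = -24·t^2 - 6 2 times. Taking ∫a(t)dt and applying v(0) = -4, we find v(t) = -8·t^3 - 6·t - 4. Integrating velocity and using the initial condition x(0) = 3, we get x(t) = -2·t^4 - 3·t^2 - 4·t + 3. We have position x(t) = -2·t^4 - 3·t^2 - 4·t + 3. Substituting t = 2.503510161728928: x(2.503510161728928) = -104.381425210618.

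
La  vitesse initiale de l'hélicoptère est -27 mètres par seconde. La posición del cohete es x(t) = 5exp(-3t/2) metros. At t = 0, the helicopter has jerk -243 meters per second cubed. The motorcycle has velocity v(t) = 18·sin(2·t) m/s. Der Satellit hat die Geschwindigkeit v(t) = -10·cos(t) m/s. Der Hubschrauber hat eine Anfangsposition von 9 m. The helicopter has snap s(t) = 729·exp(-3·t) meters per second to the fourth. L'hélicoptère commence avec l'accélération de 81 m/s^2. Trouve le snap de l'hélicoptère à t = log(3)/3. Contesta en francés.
De l'équation du snap s(t) = 729·exp(-3·t), nous substituons t = log(3)/3 pour obtenir s = 243.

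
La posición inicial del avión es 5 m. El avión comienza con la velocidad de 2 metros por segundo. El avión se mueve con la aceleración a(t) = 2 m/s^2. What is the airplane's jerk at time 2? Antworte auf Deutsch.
Wir müssen unsere Gleichung für die Beschleunigung a(t) = 2 1-mal ableiten. Die Ableitung von der Beschleunigung ergibt den Ruck: j(t) = 0. Wir haben den Ruck j(t) = 0. Durch Einsetzen von t = 2: j(2) = 0.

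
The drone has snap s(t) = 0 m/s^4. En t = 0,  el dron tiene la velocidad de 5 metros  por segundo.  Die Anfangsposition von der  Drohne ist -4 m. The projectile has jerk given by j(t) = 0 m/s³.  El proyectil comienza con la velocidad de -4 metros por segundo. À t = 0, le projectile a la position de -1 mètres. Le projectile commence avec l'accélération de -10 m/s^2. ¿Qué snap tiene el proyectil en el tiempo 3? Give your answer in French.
Pour résoudre ceci, nous devons prendre 1 dérivée de notre équation du jerk j(t) = 0. La dérivée du jerk donne le snap: s(t) = 0. En utilisant s(t) = 0 et en substituant t = 3, nous trouvons s = 0.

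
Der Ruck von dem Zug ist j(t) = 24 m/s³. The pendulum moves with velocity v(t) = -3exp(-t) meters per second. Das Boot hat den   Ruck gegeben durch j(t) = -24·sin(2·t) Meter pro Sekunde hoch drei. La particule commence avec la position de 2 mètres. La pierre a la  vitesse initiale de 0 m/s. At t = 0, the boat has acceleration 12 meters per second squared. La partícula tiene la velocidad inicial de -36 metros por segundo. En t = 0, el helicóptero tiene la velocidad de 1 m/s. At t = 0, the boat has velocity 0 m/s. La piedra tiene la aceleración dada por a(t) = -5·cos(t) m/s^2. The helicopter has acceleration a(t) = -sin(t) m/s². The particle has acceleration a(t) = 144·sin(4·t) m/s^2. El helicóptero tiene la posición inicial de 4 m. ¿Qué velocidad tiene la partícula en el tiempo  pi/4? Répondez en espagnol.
Necesitamos integrar nuestra ecuación de la aceleración a(t) = 144·sin(4·t) 1 vez. Tomando ∫a(t)dt y aplicando v(0) = -36, encontramos v(t) = -36·cos(4·t). De la ecuación de la velocidad v(t) = -36·cos(4·t), sustituimos t = pi/4 para obtener v = 36.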